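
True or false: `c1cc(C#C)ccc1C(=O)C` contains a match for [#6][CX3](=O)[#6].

True

The pattern [#6][CX3](=O)[#6] describes a carbonyl carbon (no H) flanked by two carbons — a ketone.
The molecule carries an acetyl/ketone group (-C(=O)CH3), whose atoms satisfy every constraint of the query, so the pattern matches.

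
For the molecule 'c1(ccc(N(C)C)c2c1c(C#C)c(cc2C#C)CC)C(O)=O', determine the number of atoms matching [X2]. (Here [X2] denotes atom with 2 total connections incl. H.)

The query [X2] means: any atom with exactly two total connections (bonds + H).
Check the 22 heavy atoms by environment: 10× c (aromatic, X3) → no; 4× C (X4) → no; 4× C (X2) → match; 1× C (X3) → no; 1× O (X1) → no; 1× O (X2) → match; 1× N (X3) → no.
Summing the matching environments: 4 + 1 = 5 matching atoms.

5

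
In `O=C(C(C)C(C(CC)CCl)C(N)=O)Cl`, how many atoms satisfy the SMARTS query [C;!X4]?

2

The query [C;!X4] means: aliphatic carbon that does not have four total connections.
Check the 14 heavy atoms by environment: 7× C (X4) → no; 2× Cl (X1) → no; 2× C (X3) → match; 2× O (X1) → no; 1× N (X3) → no.
That gives 2 matching atoms.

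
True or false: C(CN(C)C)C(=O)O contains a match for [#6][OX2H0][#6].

The pattern [#6][OX2H0][#6] describes an aliphatic oxygen bridging two carbons with no H on the oxygen — an ether.
The closest candidate here is a carboxylic acid group (-C(=O)OH), but the -OH oxygen has H1; the =O is OX1, not OX2. No other fragment satisfies the full query, so there is no match.

False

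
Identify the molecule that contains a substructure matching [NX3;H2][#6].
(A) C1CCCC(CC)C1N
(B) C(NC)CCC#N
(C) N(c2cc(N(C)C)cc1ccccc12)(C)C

A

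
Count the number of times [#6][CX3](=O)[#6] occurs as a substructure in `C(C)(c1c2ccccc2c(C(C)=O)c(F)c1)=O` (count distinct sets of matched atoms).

2

[#6][CX3](=O)[#6] is the SMARTS for a ketone: a carbonyl carbon (no H) flanked by two carbons.
The molecule carries 2 separate instances of an acetyl/ketone group (-C(=O)CH3) meeting every constraint; each maps to a distinct set of atoms, giving 2 matches.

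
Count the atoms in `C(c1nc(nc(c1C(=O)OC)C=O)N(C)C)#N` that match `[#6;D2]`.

2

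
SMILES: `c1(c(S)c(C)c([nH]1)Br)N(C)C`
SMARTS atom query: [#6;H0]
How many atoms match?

The query [#6;H0] means: any carbon with no attached hydrogen.
Check the 11 heavy atoms by environment: 1× n (aromatic, H1) → no; 4× c (aromatic, H0) → match; 1× S (H1) → no; 1× N (H0) → no; 3× C (H3) → no; 1× Br (H0) → no.
That gives 4 matching atoms.

4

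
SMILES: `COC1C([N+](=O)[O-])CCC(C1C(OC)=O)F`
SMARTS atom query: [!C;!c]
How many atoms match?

The query [!C;!c] means: neither aliphatic nor aromatic carbon — same as [!#6].
Check the 16 heavy atoms by environment: 9× C → no; 4× O → match; 1× F → match; 1× N (charge +1) → match; 1× O (charge -1) → match.
Summing the matching environments: 4 + 1 + 1 + 1 = 7 matching atoms.

7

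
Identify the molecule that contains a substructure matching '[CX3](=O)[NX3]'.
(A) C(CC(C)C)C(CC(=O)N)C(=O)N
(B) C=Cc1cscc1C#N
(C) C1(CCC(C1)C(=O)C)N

A

[CX3](=O)[NX3] describes a carbonyl carbon bonded to a trivalent nitrogen (an amide).
(A) contains a primary amide (-C(=O)NH2), which satisfies every atom and bond constraint.
(B) has a nitrile (-C#N) but the nitrile N is NX1 (triple-bonded), not NX3.
(C) has a primary amino group (-NH2) but the -NH2 is not attached to a carbonyl carbon.
So the answer is (A).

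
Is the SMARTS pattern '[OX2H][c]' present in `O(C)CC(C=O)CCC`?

No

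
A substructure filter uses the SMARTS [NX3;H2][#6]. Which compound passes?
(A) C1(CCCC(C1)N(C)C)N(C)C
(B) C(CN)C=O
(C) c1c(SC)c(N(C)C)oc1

B

[NX3;H2][#6] describes a trivalent nitrogen with two H attached to carbon (a primary amine).
(A) has a dimethylamino group (-N(CH3)2) but the nitrogen has H0, not H2.
(B) contains a primary amino group (-NH2), which satisfies every atom and bond constraint.
(C) has a dimethylamino group (-N(CH3)2) but the nitrogen has H0, not H2.
So the answer is (B).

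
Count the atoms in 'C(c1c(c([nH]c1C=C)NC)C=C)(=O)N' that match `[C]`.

Check the 14 heavy atoms by environment: 1× n (aromatic) → no; 4× c (aromatic) → no; 6× C → match; 1× O → no; 2× N → no.
That gives 6 matching atoms.

6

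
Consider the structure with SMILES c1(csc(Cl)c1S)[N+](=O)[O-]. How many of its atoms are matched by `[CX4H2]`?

0

The query [CX4H2] means: sp3 carbon (X4) with exactly two hydrogens.
Check the 10 heavy atoms by environment: 1× s (aromatic, H0, X2) → no; 1× c (aromatic, H1, X3) → no; 3× c (aromatic, H0, X3) → no; 1× S (H1, X2) → no; 1× N (charge +1, H0, X3) → no; 1× O (charge -1, H0, X1) → no; 1× O (H0, X1) → no; 1× Cl (H0, X1) → no.
No environment satisfies the query, so 0 matching atoms.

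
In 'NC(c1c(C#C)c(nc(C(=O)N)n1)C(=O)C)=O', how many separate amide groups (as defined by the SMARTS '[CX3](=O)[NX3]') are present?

2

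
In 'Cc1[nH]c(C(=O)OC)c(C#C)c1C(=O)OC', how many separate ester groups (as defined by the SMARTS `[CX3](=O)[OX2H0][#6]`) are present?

2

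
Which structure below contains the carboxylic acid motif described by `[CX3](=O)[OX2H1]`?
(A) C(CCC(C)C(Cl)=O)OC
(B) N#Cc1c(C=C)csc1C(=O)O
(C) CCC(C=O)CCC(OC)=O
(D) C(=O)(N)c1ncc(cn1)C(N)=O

B

[CX3](=O)[OX2H1] describes an sp2 carbon double-bonded to O and single-bonded to an -OH oxygen (a carboxylic acid).
(A) has an acyl chloride (-C(=O)Cl) but the carbonyl is bonded to Cl, not to an -OH oxygen.
(B) contains a carboxylic acid group (-C(=O)OH), which satisfies every atom and bond constraint.
(C) has a methyl-ester group (-C(=O)OCH3) but the singly-bonded O has no H (OX2H0, not OX2H1).
(D) has a primary amide (-C(=O)NH2) but the carbonyl is bonded to N, not to an -OH oxygen.
So the answer is (B).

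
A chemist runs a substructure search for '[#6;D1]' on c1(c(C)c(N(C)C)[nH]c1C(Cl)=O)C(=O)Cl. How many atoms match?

Check the 15 heavy atoms by environment: 1× n (aromatic, D2) → no; 4× c (aromatic, D3) → no; 1× N (D3) → no; 3× C (D1) → match; 2× C (D3) → no; 2× O (D1) → no; 2× Cl (D1) → no.
That gives 3 matching atoms.

3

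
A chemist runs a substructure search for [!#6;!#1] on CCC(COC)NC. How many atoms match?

2

The query [!#6;!#1] means: not carbon and not hydrogen — any heteroatom.
Check the 8 heavy atoms by environment: 6× C → no; 1× O → match; 1× N → match.
Summing the matching environments: 1 + 1 = 2 matching atoms.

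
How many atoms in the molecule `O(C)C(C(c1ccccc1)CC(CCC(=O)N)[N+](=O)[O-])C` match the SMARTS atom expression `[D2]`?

The query [D2] means: atom with exactly two heavy-atom neighbours.
Check the 21 heavy atoms by environment: 2× C (D1) → no; 4× C (D3) → no; 3× C (D2) → match; 1× N (charge +1, D3) → no; 1× O (charge -1, D1) → no; 2× O (D1) → no; 1× N (D1) → no; 1× O (D2) → match; 1× c (aromatic, D3) → no; 5× c (aromatic, D2) → match.
Summing the matching environments: 3 + 1 + 5 = 9 matching atoms.

9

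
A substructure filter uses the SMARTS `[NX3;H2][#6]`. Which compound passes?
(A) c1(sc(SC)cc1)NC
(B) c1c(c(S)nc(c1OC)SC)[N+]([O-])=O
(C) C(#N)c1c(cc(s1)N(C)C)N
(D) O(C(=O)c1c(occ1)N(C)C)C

C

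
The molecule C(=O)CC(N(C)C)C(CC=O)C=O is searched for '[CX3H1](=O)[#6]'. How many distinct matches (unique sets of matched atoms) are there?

[CX3H1](=O)[#6] is the SMARTS for an aldehyde: an sp2 carbon with one H, double-bonded to O and single-bonded to carbon.
The molecule carries 3 separate instances of an aldehyde (-CHO) meeting every constraint; each maps to a distinct set of atoms, giving 3 matches.

3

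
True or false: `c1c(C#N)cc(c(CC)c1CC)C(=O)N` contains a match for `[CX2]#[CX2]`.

False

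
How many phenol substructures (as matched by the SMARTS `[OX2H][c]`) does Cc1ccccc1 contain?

0

[OX2H][c] is the SMARTS for a phenol: a hydroxyl oxygen attached to an aromatic carbon.
No fragment in the molecule satisfies every constraint, giving 0 matches.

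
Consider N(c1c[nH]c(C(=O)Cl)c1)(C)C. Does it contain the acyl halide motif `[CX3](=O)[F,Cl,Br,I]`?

The pattern [CX3](=O)[F,Cl,Br,I] describes a carbonyl carbon bonded to a halogen — an acyl halide.
The molecule carries an acyl chloride (-C(=O)Cl), whose atoms satisfy every constraint of the query, so the pattern matches.

Yes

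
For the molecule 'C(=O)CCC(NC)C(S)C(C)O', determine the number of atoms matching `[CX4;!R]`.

The query [CX4;!R] means: aliphatic carbon with four total connections, not in a ring.
Check the 12 heavy atoms by environment: 7× C (X4, acyclic) → match; 1× C (X3, acyclic) → no; 1× O (X1, acyclic) → no; 1× S (X2, acyclic) → no; 1× O (X2, acyclic) → no; 1× N (X3, acyclic) → no.
That gives 7 matching atoms.

7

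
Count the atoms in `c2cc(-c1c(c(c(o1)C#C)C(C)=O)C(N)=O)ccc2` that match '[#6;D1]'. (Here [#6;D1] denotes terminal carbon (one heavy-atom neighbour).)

2

The query [#6;D1] means: carbon bonded to exactly one heavy atom.
Check the 19 heavy atoms by environment: 1× o (aromatic, D2) → no; 5× c (aromatic, D3) → no; 5× c (aromatic, D2) → no; 2× C (D3) → no; 2× O (D1) → no; 1× N (D1) → no; 2× C (D1) → match; 1× C (D2) → no.
That gives 2 matching atoms.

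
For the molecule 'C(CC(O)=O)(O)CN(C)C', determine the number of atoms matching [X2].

2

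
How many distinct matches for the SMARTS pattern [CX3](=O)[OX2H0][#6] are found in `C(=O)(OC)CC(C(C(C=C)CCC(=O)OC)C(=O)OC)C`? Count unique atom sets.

[CX3](=O)[OX2H0][#6] is the SMARTS for an ester: a carbonyl carbon bonded to an oxygen that is itself bonded to carbon (no H on that O).
The molecule carries 3 separate instances of a methyl-ester group (-C(=O)OCH3) meeting every constraint; each maps to a distinct set of atoms, giving 3 matches.

3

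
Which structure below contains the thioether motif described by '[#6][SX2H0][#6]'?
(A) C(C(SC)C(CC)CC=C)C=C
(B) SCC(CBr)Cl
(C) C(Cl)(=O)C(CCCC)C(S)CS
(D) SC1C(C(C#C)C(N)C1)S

[#6][SX2H0][#6] describes an aliphatic sulfur bridging two carbons with no H on the sulfur (a thioether).
(A) contains a methylthio ether (-SCH3), which satisfies every atom and bond constraint.
(B) has a thiol (-SH) but the sulfur has H1, not H0 bridging two carbons.
(C) has a thiol (-SH) but the sulfur has H1, not H0 bridging two carbons.
(D) has a thiol (-SH) but the sulfur has H1, not H0 bridging two carbons.
So the answer is (A).

A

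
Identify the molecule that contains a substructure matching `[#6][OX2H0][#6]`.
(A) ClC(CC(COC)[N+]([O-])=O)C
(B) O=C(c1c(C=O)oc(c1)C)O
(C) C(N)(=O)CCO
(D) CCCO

[#6][OX2H0][#6] describes an aliphatic oxygen bridging two carbons with no H on the oxygen (an ether).
(A) contains a methoxy ether (-OCH3), which satisfies every atom and bond constraint.
(B) has a carboxylic acid group (-C(=O)OH) but the -OH oxygen has H1; the =O is OX1, not OX2.
(C) has a hydroxyl group (-OH) but the oxygen has H1, not H0 bridging two carbons.
(D) has a hydroxyl group (-OH) but the oxygen has H1, not H0 bridging two carbons.
So the answer is (A).

A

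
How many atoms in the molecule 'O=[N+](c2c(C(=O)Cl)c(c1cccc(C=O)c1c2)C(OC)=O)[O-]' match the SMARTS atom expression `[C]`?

Check the 22 heavy atoms by environment: 10× c (aromatic) → no; 4× C → match; 5× O → no; 1× Cl → no; 1× N (charge +1) → no; 1× O (charge -1) → no.
That gives 4 matching atoms.

4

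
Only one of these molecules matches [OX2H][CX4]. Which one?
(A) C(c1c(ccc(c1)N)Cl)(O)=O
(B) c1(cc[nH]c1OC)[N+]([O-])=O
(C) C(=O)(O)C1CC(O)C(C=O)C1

C

[OX2H][CX4] describes a hydroxyl oxygen bound to an sp3 (X4) carbon (an aliphatic alcohol).
(A) has a carboxylic acid group (-C(=O)OH) but the -OH is on a CX3 carbonyl carbon, not a CX4 carbon.
(B) has a methoxy ether (-OCH3) but the oxygen has H0 (ether), not H1.
(C) contains a hydroxyl group (-OH), which satisfies every atom and bond constraint.
So the answer is (C).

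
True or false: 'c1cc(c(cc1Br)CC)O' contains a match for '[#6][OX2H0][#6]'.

The pattern [#6][OX2H0][#6] describes an aliphatic oxygen bridging two carbons with no H on the oxygen — an ether.
The closest candidate here is a hydroxyl group (-OH), but the oxygen has H1, not H0 bridging two carbons. No other fragment satisfies the full query, so there is no match.

False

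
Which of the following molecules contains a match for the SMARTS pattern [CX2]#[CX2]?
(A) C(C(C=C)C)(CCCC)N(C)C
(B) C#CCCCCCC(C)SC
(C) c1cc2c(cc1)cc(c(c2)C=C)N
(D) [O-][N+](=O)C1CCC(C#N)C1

[CX2]#[CX2] describes a carbon-carbon triple bond (an alkyne).
(A) has a vinyl group (-CH=CH2) but the C=C is a double bond; both carbons are CX3, not CX2.
(B) contains an ethynyl group (-C#CH), which satisfies every atom and bond constraint.
(C) has a vinyl group (-CH=CH2) but the C=C is a double bond; both carbons are CX3, not CX2.
(D) has a nitrile (-C#N) but the triple bond is C#N, not C#C.
So the answer is (B).

B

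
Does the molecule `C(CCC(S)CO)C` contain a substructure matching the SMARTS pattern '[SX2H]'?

Yes

The pattern [SX2H] describes an aliphatic sulfur with two connections, one being H — a thiol.
The molecule carries a thiol (-SH), whose atoms satisfy every constraint of the query, so the pattern matches.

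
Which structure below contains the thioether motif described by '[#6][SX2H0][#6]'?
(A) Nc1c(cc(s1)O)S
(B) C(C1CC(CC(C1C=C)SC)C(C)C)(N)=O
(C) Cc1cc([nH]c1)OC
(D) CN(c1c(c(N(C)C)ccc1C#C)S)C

B

[#6][SX2H0][#6] describes an aliphatic sulfur bridging two carbons with no H on the sulfur (a thioether).
(A) has a thiol (-SH) but the sulfur has H1, not H0 bridging two carbons.
(B) contains a methylthio ether (-SCH3), which satisfies every atom and bond constraint.
(C) has a methoxy ether (-OCH3) but the bridging atom is O, not S.
(D) has a thiol (-SH) but the sulfur has H1, not H0 bridging two carbons.
So the answer is (B).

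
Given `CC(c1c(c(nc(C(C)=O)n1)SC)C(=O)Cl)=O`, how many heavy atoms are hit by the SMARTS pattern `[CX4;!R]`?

3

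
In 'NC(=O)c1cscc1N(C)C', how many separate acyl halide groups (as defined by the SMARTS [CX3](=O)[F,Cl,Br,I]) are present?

[CX3](=O)[F,Cl,Br,I] is the SMARTS for an acyl halide: a carbonyl carbon bonded to a halogen.
No fragment in the molecule satisfies every constraint, giving 0 matches.

0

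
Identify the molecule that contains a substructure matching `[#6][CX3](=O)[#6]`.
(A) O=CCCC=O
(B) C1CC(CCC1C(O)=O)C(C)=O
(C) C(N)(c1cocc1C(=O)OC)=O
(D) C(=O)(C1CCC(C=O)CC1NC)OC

B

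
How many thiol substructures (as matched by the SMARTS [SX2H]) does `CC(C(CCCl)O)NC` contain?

0

[SX2H] is the SMARTS for a thiol: an aliphatic sulfur with two connections, one being H.
The molecule has a hydroxyl group (-OH), but it is an -OH, not an -SH; nothing else fits, so there are 0 matches.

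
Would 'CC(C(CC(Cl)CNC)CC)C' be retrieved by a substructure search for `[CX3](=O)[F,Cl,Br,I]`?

The pattern [CX3](=O)[F,Cl,Br,I] describes a carbonyl carbon bonded to a halogen — an acyl halide.
The closest candidate here is a chloro substituent, but the Cl is not on a carbonyl carbon. No other fragment satisfies the full query, so there is no match.

No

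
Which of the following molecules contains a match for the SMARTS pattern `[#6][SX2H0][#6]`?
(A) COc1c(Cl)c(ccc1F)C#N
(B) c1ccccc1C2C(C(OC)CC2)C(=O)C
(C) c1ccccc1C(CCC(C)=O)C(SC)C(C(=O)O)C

[#6][SX2H0][#6] describes an aliphatic sulfur bridging two carbons with no H on the sulfur (a thioether).
(A) has a methoxy ether (-OCH3) but the bridging atom is O, not S.
(B) has a methoxy ether (-OCH3) but the bridging atom is O, not S.
(C) contains a methylthio ether (-SCH3), which satisfies every atom and bond constraint.
So the answer is (C).

C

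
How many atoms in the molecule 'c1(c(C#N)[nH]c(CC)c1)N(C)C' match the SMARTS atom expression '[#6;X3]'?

4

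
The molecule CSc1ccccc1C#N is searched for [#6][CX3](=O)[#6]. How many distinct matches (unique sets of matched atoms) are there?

[#6][CX3](=O)[#6] is the SMARTS for a ketone: a carbonyl carbon (no H) flanked by two carbons.
No fragment in the molecule satisfies every constraint, giving 0 matches.

0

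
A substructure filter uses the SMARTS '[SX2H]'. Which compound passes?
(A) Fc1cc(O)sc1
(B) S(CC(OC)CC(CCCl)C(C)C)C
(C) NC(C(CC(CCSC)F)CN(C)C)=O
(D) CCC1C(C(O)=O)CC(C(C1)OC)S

D

[SX2H] describes an aliphatic sulfur with two connections, one being H (a thiol).
(A) has a hydroxyl group (-OH) but it is an -OH, not an -SH.
(B) has a methylthio ether (-SCH3) but the sulfur has H0 (bonded to two carbons), not H1.
(C) has a methylthio ether (-SCH3) but the sulfur has H0 (bonded to two carbons), not H1.
(D) contains a thiol (-SH), which satisfies every atom and bond constraint.
So the answer is (D).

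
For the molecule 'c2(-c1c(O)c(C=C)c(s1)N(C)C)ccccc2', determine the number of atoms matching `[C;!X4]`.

2

Check the 17 heavy atoms by environment: 1× s (aromatic, X2) → no; 10× c (aromatic, X3) → no; 1× N (X3) → no; 2× C (X4) → no; 2× C (X3) → match; 1× O (X2) → no.
That gives 2 matching atoms.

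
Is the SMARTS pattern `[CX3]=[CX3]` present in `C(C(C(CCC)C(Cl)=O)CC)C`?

No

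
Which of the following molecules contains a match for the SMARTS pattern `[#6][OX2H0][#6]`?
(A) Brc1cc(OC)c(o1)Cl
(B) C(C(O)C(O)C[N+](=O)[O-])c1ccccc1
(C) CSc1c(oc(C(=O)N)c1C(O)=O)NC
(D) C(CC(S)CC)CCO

A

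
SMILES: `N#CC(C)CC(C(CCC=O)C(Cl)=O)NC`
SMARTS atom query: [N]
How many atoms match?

The query [N] means: uppercase N matches aliphatic (non-aromatic) nitrogen only.
Check the 16 heavy atoms by environment: 11× C → no; 2× N → match; 2× O → no; 1× Cl → no.
That gives 2 matching atoms.

2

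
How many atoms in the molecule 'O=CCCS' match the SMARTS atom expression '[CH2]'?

2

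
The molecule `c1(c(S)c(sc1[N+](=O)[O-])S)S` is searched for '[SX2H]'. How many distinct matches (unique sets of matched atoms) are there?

[SX2H] is the SMARTS for a thiol: an aliphatic sulfur with two connections, one being H.
The molecule carries 3 separate instances of a thiol (-SH) meeting every constraint; each maps to a distinct set of atoms, giving 3 matches.

3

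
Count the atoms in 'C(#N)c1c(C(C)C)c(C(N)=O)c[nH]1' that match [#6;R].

The query [#6;R] means: carbon that is part of a ring.
Check the 13 heavy atoms by environment: 1× n (aromatic, in 5-ring) → no; 4× c (aromatic, in 5-ring) → match; 5× C (acyclic) → no; 2× N (acyclic) → no; 1× O (acyclic) → no.
That gives 4 matching atoms.

4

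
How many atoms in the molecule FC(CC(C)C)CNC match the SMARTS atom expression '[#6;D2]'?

Check the 9 heavy atoms by environment: 2× C (D2) → match; 2× C (D3) → no; 1× N (D2) → no; 3× C (D1) → no; 1× F (D1) → no.
That gives 2 matching atoms.

2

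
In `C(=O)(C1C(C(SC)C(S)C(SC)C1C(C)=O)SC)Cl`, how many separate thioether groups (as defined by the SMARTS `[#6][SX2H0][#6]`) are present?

3

[#6][SX2H0][#6] is the SMARTS for a thioether: an aliphatic sulfur bridging two carbons with no H on the sulfur.
The molecule carries 3 separate instances of a methylthio ether (-SCH3) meeting every constraint; each maps to a distinct set of atoms, giving 3 matches.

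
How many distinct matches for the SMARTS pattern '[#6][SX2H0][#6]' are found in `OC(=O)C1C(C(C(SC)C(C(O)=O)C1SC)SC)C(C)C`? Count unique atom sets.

3

[#6][SX2H0][#6] is the SMARTS for a thioether: an aliphatic sulfur bridging two carbons with no H on the sulfur.
The molecule carries 3 separate instances of a methylthio ether (-SCH3) meeting every constraint; each maps to a distinct set of atoms, giving 3 matches.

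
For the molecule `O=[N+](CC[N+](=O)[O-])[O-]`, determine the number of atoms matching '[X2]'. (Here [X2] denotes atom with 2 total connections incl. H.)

The query [X2] means: any atom with exactly two total connections (bonds + H).
Check the 8 heavy atoms by environment: 2× C (X4) → no; 2× N (charge +1, X3) → no; 2× O (charge -1, X1) → no; 2× O (X1) → no.
No environment satisfies the query, so 0 matching atoms.

0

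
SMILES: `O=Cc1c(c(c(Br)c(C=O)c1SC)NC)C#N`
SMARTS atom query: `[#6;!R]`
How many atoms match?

The query [#6;!R] means: carbon not in any ring.
Check the 17 heavy atoms by environment: 6× c (aromatic, in 6-ring) → no; 1× S (acyclic) → no; 5× C (acyclic) → match; 1× Br (acyclic) → no; 2× O (acyclic) → no; 2× N (acyclic) → no.
That gives 5 matching atoms.

5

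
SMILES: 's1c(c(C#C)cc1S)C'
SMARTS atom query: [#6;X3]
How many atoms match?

4

The query [#6;X3] means: any carbon (aromatic or not) with three total connections.
Check the 9 heavy atoms by environment: 1× s (aromatic, X2) → no; 4× c (aromatic, X3) → match; 1× C (X4) → no; 2× C (X2) → no; 1× S (X2) → no.
That gives 4 matching atoms.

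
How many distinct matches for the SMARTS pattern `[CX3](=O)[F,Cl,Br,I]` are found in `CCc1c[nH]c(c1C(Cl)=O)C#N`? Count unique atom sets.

1

[CX3](=O)[F,Cl,Br,I] is the SMARTS for an acyl halide: a carbonyl carbon bonded to a halogen.
Exactly one fragment in the molecule meets all constraints, giving 1 match.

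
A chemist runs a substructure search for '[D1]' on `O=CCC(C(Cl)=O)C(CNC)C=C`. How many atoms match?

5

Check the 13 heavy atoms by environment: 4× C (D2) → no; 3× C (D3) → no; 1× N (D2) → no; 2× C (D1) → match; 2× O (D1) → match; 1× Cl (D1) → match.
Summing the matching environments: 2 + 2 + 1 = 5 matching atoms.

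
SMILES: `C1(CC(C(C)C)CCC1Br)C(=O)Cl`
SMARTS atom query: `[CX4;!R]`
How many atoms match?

The query [CX4;!R] means: aliphatic carbon with four total connections, not in a ring.
Check the 13 heavy atoms by environment: 6× C (X4, in 6-ring) → no; 1× C (X3, acyclic) → no; 1× O (X1, acyclic) → no; 1× Cl (X1, acyclic) → no; 3× C (X4, acyclic) → match; 1× Br (X1, acyclic) → no.
That gives 3 matching atoms.

3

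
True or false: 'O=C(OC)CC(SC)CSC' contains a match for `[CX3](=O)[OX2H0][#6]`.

True

The pattern [CX3](=O)[OX2H0][#6] describes a carbonyl carbon bonded to an oxygen that is itself bonded to carbon (no H on that O) — an ester.
The molecule carries a methyl-ester group (-C(=O)OCH3), whose atoms satisfy every constraint of the query, so the pattern matches.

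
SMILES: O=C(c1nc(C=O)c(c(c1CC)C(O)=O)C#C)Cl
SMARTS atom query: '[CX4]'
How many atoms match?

2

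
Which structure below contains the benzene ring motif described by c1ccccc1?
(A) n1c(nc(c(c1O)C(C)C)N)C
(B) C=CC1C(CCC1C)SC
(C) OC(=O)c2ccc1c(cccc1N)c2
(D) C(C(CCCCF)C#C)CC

C

c1ccccc1 describes six aromatic carbons in a ring (a benzene ring).
(A) has a methyl group (-CH3) but no six-membered all-carbon aromatic ring is present.
(B) has a methyl group (-CH3) but no six-membered all-carbon aromatic ring is present.
(C) contains the required atom environment, so the pattern matches.
(D) has a methyl group (-CH3) but no six-membered all-carbon aromatic ring is present.
So the answer is (C).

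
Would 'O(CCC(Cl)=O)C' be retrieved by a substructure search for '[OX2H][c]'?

The pattern [OX2H][c] describes a hydroxyl oxygen attached to an aromatic carbon — a phenol.
The closest candidate here is a methoxy ether (-OCH3), but the oxygen has H0, not H1. No other fragment satisfies the full query, so there is no match.

No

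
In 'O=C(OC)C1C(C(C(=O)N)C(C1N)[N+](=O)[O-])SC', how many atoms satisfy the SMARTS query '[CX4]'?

7

The query [CX4] means: C with X4: aliphatic carbon with exactly 4 total connections (bonds + H).
Check the 18 heavy atoms by environment: 7× C (X4) → match; 2× N (X3) → no; 2× C (X3) → no; 3× O (X1) → no; 1× O (X2) → no; 1× S (X2) → no; 1× N (charge +1, X3) → no; 1× O (charge -1, X1) → no.
That gives 7 matching atoms.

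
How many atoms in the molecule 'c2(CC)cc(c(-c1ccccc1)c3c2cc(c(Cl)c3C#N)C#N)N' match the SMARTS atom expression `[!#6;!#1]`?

4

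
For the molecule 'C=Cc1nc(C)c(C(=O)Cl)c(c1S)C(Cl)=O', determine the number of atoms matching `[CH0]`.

2

Check the 16 heavy atoms by environment: 1× n (aromatic, H0) → no; 5× c (aromatic, H0) → no; 1× C (H3) → no; 2× C (H0) → match; 2× O (H0) → no; 2× Cl (H0) → no; 1× C (H1) → no; 1× C (H2) → no; 1× S (H1) → no.
That gives 2 matching atoms.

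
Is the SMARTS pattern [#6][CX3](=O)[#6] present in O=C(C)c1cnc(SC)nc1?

Yes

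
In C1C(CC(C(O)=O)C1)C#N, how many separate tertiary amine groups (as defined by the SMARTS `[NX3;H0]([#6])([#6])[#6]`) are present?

[NX3;H0]([#6])([#6])[#6] is the SMARTS for a tertiary amine: a trivalent nitrogen with no H, bonded to three carbons.
No fragment in the molecule satisfies every constraint, giving 0 matches.

0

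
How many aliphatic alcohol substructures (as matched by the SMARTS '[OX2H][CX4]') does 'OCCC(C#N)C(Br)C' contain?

1

[OX2H][CX4] is the SMARTS for an aliphatic alcohol: a hydroxyl oxygen bound to an sp3 (X4) carbon.
Exactly one fragment in the molecule meets all constraints, giving 1 match.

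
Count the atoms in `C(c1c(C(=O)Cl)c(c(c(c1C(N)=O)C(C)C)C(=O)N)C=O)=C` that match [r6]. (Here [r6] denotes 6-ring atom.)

The query [r6] means: r6 matches atoms in a six-membered ring.
Check the 22 heavy atoms by environment: 6× c (aromatic, in 6-ring) → match; 9× C (acyclic) → no; 4× O (acyclic) → no; 1× Cl (acyclic) → no; 2× N (acyclic) → no.
That gives 6 matching atoms.

6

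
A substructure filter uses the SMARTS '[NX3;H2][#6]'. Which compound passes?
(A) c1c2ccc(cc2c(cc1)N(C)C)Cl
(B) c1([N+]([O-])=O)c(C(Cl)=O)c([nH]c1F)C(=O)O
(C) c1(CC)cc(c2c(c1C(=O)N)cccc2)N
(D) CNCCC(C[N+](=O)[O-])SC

[NX3;H2][#6] describes a trivalent nitrogen with two H attached to carbon (a primary amine).
(A) has a dimethylamino group (-N(CH3)2) but the nitrogen has H0, not H2.
(B) has a nitro group (-[N+](=O)[O-]) but the nitrogen is [N+] with no H, not NX3H2.
(C) contains a primary amino group (-NH2), which satisfies every atom and bond constraint.
(D) has an N-methylamino group (-NHCH3) but the nitrogen bears two carbons and only one H (H1), not H2.
So the answer is (C).

C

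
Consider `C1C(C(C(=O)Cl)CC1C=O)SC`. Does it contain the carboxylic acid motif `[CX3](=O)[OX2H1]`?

No

The pattern [CX3](=O)[OX2H1] describes an sp2 carbon double-bonded to O and single-bonded to an -OH oxygen — a carboxylic acid.
The closest candidate here is an aldehyde (-CHO), but there is no singly-bonded oxygen on the carbonyl carbon. No other fragment satisfies the full query, so there is no match.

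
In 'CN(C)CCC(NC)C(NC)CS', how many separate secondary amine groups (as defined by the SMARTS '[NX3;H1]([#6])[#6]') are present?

[NX3;H1]([#6])[#6] is the SMARTS for a secondary amine: a trivalent nitrogen with one H, bonded to two carbons.
The molecule carries 2 separate instances of an N-methylamino group (-NHCH3) meeting every constraint; each maps to a distinct set of atoms, giving 2 matches.

2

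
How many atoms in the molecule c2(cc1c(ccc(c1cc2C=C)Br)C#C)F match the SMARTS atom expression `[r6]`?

Check the 16 heavy atoms by environment: 10× c (aromatic, in 6-ring) → match; 1× Br (acyclic) → no; 1× F (acyclic) → no; 4× C (acyclic) → no.
That gives 10 matching atoms.

10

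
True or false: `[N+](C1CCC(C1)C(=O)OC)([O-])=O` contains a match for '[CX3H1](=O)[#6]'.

The pattern [CX3H1](=O)[#6] describes an sp2 carbon with one H, double-bonded to O and single-bonded to carbon — an aldehyde.
The closest candidate here is a methyl-ester group (-C(=O)OCH3), but the carbonyl carbon has H0, not H1. No other fragment satisfies the full query, so there is no match.

False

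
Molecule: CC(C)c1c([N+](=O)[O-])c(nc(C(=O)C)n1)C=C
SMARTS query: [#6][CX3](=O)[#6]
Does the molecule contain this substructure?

Yes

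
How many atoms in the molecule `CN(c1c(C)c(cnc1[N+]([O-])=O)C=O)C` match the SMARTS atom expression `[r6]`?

6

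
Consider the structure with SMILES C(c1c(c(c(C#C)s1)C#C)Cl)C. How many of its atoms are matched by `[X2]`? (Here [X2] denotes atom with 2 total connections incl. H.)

Check the 12 heavy atoms by environment: 1× s (aromatic, X2) → match; 4× c (aromatic, X3) → no; 2× C (X4) → no; 4× C (X2) → match; 1× Cl (X1) → no.
Summing the matching environments: 1 + 4 = 5 matching atoms.

5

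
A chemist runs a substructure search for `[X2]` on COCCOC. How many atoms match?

2

The query [X2] means: any atom with exactly two total connections (bonds + H).
Check the 6 heavy atoms by environment: 4× C (X4) → no; 2× O (X2) → match.
That gives 2 matching atoms.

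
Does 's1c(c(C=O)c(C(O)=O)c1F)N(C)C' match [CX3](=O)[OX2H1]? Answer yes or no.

Yes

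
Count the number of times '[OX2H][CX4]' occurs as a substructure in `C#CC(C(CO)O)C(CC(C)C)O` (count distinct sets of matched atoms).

3

[OX2H][CX4] is the SMARTS for an aliphatic alcohol: a hydroxyl oxygen bound to an sp3 (X4) carbon.
The molecule carries 3 separate instances of a hydroxyl group (-OH) meeting every constraint; each maps to a distinct set of atoms, giving 3 matches.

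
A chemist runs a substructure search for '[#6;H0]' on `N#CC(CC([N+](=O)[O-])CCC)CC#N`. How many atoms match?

The query [#6;H0] means: any carbon with no attached hydrogen.
Check the 14 heavy atoms by environment: 1× C (H3) → no; 4× C (H2) → no; 2× C (H1) → no; 2× C (H0) → match; 2× N (H0) → no; 1× N (charge +1, H0) → no; 1× O (charge -1, H0) → no; 1× O (H0) → no.
That gives 2 matching atoms.

2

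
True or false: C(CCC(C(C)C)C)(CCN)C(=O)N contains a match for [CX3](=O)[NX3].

The pattern [CX3](=O)[NX3] describes a carbonyl carbon bonded to a trivalent nitrogen — an amide.
The molecule carries a primary amide (-C(=O)NH2), whose atoms satisfy every constraint of the query, so the pattern matches.

True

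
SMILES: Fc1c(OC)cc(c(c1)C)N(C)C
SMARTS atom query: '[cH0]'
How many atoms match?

4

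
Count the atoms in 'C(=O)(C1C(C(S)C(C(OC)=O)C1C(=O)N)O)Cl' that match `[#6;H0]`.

3

Check the 17 heavy atoms by environment: 5× C (H1) → no; 3× C (H0) → match; 4× O (H0) → no; 1× Cl (H0) → no; 1× C (H3) → no; 1× O (H1) → no; 1× N (H2) → no; 1× S (H1) → no.
That gives 3 matching atoms.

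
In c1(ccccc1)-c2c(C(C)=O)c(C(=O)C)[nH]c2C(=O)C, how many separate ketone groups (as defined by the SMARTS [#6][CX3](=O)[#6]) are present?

3

[#6][CX3](=O)[#6] is the SMARTS for a ketone: a carbonyl carbon (no H) flanked by two carbons.
The molecule carries 3 separate instances of an acetyl/ketone group (-C(=O)CH3) meeting every constraint; each maps to a distinct set of atoms, giving 3 matches.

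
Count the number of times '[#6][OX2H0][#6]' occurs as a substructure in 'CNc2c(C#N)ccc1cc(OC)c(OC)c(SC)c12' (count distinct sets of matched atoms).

2

[#6][OX2H0][#6] is the SMARTS for an ether: an aliphatic oxygen bridging two carbons with no H on the oxygen.
The molecule carries 2 separate instances of a methoxy ether (-OCH3) meeting every constraint; each maps to a distinct set of atoms, giving 2 matches.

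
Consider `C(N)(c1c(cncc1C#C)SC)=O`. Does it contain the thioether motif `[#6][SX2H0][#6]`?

The pattern [#6][SX2H0][#6] describes an aliphatic sulfur bridging two carbons with no H on the sulfur — a thioether.
The molecule carries a methylthio ether (-SCH3), whose atoms satisfy every constraint of the query, so the pattern matches.

Yes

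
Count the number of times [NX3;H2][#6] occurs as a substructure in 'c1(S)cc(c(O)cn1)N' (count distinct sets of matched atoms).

[NX3;H2][#6] is the SMARTS for a primary amine: a trivalent nitrogen with two H attached to carbon.
Exactly one fragment in the molecule meets all constraints, giving 1 match.

1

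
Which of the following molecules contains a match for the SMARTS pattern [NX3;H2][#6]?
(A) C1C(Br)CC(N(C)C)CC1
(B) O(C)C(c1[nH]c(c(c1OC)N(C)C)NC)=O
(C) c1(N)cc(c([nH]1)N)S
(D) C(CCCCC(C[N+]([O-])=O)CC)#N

[NX3;H2][#6] describes a trivalent nitrogen with two H attached to carbon (a primary amine).
(A) has a dimethylamino group (-N(CH3)2) but the nitrogen has H0, not H2.
(B) has a dimethylamino group (-N(CH3)2) but the nitrogen has H0, not H2.
(C) contains a primary amino group (-NH2), which satisfies every atom and bond constraint.
(D) has a nitrile (-C#N) but the nitrogen is NX1 (triple-bonded), not NX3 with two H.
So the answer is (C).

C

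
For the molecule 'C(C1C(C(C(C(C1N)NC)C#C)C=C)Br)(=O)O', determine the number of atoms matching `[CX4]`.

7

Check the 17 heavy atoms by environment: 7× C (X4) → match; 2× N (X3) → no; 3× C (X3) → no; 1× O (X1) → no; 1× O (X2) → no; 2× C (X2) → no; 1× Br (X1) → no.
That gives 7 matching atoms.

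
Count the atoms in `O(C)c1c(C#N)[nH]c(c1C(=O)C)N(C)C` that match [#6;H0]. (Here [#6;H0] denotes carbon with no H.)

The query [#6;H0] means: any carbon with no attached hydrogen.
Check the 15 heavy atoms by environment: 1× n (aromatic, H1) → no; 4× c (aromatic, H0) → match; 2× O (H0) → no; 4× C (H3) → no; 2× N (H0) → no; 2× C (H0) → match.
Summing the matching environments: 4 + 2 = 6 matching atoms.

6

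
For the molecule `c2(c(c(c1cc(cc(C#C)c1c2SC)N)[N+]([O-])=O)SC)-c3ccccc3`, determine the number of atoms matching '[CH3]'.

The query [CH3] means: aliphatic carbon with exactly three hydrogens.
Check the 26 heavy atoms by environment: 9× c (aromatic, H0) → no; 7× c (aromatic, H1) → no; 1× C (H0) → no; 1× C (H1) → no; 1× N (H2) → no; 2× S (H0) → no; 2× C (H3) → match; 1× N (charge +1, H0) → no; 1× O (charge -1, H0) → no; 1× O (H0) → no.
That gives 2 matching atoms.

2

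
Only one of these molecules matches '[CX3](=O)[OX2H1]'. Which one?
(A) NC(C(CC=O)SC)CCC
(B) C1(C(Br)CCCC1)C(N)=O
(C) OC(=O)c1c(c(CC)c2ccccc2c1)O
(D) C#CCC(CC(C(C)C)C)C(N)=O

C

[CX3](=O)[OX2H1] describes an sp2 carbon double-bonded to O and single-bonded to an -OH oxygen (a carboxylic acid).
(A) has an aldehyde (-CHO) but there is no singly-bonded oxygen on the carbonyl carbon.
(B) has a primary amide (-C(=O)NH2) but the carbonyl is bonded to N, not to an -OH oxygen.
(C) contains a carboxylic acid group (-C(=O)OH), which satisfies every atom and bond constraint.
(D) has a primary amide (-C(=O)NH2) but the carbonyl is bonded to N, not to an -OH oxygen.
So the answer is (C).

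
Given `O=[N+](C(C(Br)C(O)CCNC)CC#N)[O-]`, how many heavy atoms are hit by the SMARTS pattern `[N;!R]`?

3

The query [N;!R] means: aliphatic nitrogen not in a ring.
Check the 15 heavy atoms by environment: 8× C (acyclic) → no; 2× O (acyclic) → no; 2× N (acyclic) → match; 1× N (charge +1, acyclic) → match; 1× O (charge -1, acyclic) → no; 1× Br (acyclic) → no.
Summing the matching environments: 2 + 1 = 3 matching atoms.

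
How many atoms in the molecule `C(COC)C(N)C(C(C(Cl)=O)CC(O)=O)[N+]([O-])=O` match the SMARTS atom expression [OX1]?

4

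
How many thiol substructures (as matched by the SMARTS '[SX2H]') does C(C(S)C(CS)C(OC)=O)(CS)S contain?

4

[SX2H] is the SMARTS for a thiol: an aliphatic sulfur with two connections, one being H.
The molecule carries 4 separate instances of a thiol (-SH) meeting every constraint; each maps to a distinct set of atoms, giving 4 matches.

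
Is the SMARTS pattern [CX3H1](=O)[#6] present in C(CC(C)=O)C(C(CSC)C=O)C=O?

Yes

The pattern [CX3H1](=O)[#6] describes an sp2 carbon with one H, double-bonded to O and single-bonded to carbon — an aldehyde.
The molecule carries an aldehyde (-CHO), whose atoms satisfy every constraint of the query, so the pattern matches.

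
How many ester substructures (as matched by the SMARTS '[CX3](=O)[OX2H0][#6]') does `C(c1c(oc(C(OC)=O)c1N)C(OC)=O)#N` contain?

[CX3](=O)[OX2H0][#6] is the SMARTS for an ester: a carbonyl carbon bonded to an oxygen that is itself bonded to carbon (no H on that O).
The molecule carries 2 separate instances of a methyl-ester group (-C(=O)OCH3) meeting every constraint; each maps to a distinct set of atoms, giving 2 matches.

2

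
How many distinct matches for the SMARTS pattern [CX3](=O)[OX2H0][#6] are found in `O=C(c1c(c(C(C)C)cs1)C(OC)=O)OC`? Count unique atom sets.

[CX3](=O)[OX2H0][#6] is the SMARTS for an ester: a carbonyl carbon bonded to an oxygen that is itself bonded to carbon (no H on that O).
The molecule carries 2 separate instances of a methyl-ester group (-C(=O)OCH3) meeting every constraint; each maps to a distinct set of atoms, giving 2 matches.

2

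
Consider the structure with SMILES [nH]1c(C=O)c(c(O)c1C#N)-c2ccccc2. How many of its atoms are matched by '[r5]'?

5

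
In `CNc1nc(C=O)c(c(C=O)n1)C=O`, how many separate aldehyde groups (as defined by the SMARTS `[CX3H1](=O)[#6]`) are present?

3

[CX3H1](=O)[#6] is the SMARTS for an aldehyde: an sp2 carbon with one H, double-bonded to O and single-bonded to carbon.
The molecule carries 3 separate instances of an aldehyde (-CHO) meeting every constraint; each maps to a distinct set of atoms, giving 3 matches.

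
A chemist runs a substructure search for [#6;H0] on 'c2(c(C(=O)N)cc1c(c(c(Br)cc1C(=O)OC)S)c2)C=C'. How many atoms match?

9

The query [#6;H0] means: any carbon with no attached hydrogen.
Check the 21 heavy atoms by environment: 7× c (aromatic, H0) → match; 3× c (aromatic, H1) → no; 2× C (H0) → match; 3× O (H0) → no; 1× C (H3) → no; 1× C (H1) → no; 1× C (H2) → no; 1× N (H2) → no; 1× Br (H0) → no; 1× S (H1) → no.
Summing the matching environments: 7 + 2 = 9 matching atoms.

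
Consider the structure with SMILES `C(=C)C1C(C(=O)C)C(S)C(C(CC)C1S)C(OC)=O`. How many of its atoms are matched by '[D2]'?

The query [D2] means: atom with exactly two heavy-atom neighbours.
Check the 19 heavy atoms by environment: 8× C (D3) → no; 2× S (D1) → no; 2× C (D2) → match; 4× C (D1) → no; 2× O (D1) → no; 1× O (D2) → match.
Summing the matching environments: 2 + 1 = 3 matching atoms.

3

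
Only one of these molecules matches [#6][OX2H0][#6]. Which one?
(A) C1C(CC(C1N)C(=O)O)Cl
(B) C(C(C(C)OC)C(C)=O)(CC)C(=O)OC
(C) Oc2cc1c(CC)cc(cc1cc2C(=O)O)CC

[#6][OX2H0][#6] describes an aliphatic oxygen bridging two carbons with no H on the oxygen (an ether).
(A) has a carboxylic acid group (-C(=O)OH) but the -OH oxygen has H1; the =O is OX1, not OX2.
(B) contains a methoxy ether (-OCH3), which satisfies every atom and bond constraint.
(C) has a hydroxyl group (-OH) but the oxygen has H1, not H0 bridging two carbons.
So the answer is (B).

B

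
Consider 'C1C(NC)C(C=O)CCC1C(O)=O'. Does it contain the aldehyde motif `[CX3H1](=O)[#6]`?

Yes

The pattern [CX3H1](=O)[#6] describes an sp2 carbon with one H, double-bonded to O and single-bonded to carbon — an aldehyde.
The molecule carries an aldehyde (-CHO), whose atoms satisfy every constraint of the query, so the pattern matches.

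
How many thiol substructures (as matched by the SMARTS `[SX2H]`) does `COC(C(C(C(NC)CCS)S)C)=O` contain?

2

[SX2H] is the SMARTS for a thiol: an aliphatic sulfur with two connections, one being H.
The molecule carries 2 separate instances of a thiol (-SH) meeting every constraint; each maps to a distinct set of atoms, giving 2 matches.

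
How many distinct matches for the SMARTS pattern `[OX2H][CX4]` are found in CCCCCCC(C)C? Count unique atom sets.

0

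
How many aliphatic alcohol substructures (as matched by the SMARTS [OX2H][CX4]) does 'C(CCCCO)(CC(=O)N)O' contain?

[OX2H][CX4] is the SMARTS for an aliphatic alcohol: a hydroxyl oxygen bound to an sp3 (X4) carbon.
The molecule carries 2 separate instances of a hydroxyl group (-OH) meeting every constraint; each maps to a distinct set of atoms, giving 2 matches.

2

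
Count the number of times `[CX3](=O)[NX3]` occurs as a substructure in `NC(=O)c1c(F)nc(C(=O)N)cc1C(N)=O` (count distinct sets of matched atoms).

3

[CX3](=O)[NX3] is the SMARTS for an amide: a carbonyl carbon bonded to a trivalent nitrogen.
The molecule carries 3 separate instances of a primary amide (-C(=O)NH2) meeting every constraint; each maps to a distinct set of atoms, giving 3 matches.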